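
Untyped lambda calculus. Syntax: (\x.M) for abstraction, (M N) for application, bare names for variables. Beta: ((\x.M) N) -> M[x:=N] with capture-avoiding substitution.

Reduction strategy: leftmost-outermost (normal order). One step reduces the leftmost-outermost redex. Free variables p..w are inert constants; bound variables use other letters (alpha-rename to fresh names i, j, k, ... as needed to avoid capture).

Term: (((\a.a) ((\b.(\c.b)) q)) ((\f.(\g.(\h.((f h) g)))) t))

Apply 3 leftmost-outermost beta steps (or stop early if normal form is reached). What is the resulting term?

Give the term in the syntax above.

Step 0: (((\a.a) ((\b.(\c.b)) q)) ((\f.(\g.(\h.((f h) g)))) t))
Step 1: (((\b.(\c.b)) q) ((\f.(\g.(\h.((f h) g)))) t))
Step 2: ((\c.q) ((\f.(\g.(\h.((f h) g)))) t))
Step 3: q

Answer: q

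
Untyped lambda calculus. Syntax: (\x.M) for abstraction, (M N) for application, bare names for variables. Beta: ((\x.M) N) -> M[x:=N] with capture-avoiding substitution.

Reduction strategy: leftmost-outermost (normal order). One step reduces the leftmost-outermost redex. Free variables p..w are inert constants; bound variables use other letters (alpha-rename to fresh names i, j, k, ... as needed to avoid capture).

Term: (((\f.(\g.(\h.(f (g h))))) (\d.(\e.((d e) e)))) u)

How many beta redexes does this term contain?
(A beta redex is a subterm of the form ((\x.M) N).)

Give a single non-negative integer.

Answer: 1

Derivation:
Term: (((\f.(\g.(\h.(f (g h))))) (\d.(\e.((d e) e)))) u)
  Redex: ((\f.(\g.(\h.(f (g h))))) (\d.(\e.((d e) e))))
Total redexes: 1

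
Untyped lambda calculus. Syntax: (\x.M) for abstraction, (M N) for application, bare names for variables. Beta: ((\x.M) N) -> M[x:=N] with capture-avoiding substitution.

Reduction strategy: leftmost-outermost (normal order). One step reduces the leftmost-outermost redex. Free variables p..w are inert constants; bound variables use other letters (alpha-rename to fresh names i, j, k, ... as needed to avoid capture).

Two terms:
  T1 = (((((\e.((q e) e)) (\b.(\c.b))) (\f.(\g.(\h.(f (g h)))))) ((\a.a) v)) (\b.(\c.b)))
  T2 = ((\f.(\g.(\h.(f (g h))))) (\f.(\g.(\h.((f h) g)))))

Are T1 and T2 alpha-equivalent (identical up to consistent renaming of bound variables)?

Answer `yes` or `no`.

Answer: no

Derivation:
Term 1: (((((\e.((q e) e)) (\b.(\c.b))) (\f.(\g.(\h.(f (g h)))))) ((\a.a) v)) (\b.(\c.b)))
Term 2: ((\f.(\g.(\h.(f (g h))))) (\f.(\g.(\h.((f h) g)))))
Alpha-equivalence: compare structure up to binder renaming.
Result: False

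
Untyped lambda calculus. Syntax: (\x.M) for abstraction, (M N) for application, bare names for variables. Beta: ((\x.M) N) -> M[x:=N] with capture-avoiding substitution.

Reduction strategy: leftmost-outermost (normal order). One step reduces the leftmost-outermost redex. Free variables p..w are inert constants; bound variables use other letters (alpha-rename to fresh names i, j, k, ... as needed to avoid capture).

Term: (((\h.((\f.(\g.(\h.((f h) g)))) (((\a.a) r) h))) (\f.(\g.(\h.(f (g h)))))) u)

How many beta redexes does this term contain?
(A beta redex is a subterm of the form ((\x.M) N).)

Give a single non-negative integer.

Answer: 3

Derivation:
Term: (((\h.((\f.(\g.(\h.((f h) g)))) (((\a.a) r) h))) (\f.(\g.(\h.(f (g h)))))) u)
  Redex: ((\h.((\f.(\g.(\h.((f h) g)))) (((\a.a) r) h))) (\f.(\g.(\h.(f (g h))))))
  Redex: ((\f.(\g.(\h.((f h) g)))) (((\a.a) r) h))
  Redex: ((\a.a) r)
Total redexes: 3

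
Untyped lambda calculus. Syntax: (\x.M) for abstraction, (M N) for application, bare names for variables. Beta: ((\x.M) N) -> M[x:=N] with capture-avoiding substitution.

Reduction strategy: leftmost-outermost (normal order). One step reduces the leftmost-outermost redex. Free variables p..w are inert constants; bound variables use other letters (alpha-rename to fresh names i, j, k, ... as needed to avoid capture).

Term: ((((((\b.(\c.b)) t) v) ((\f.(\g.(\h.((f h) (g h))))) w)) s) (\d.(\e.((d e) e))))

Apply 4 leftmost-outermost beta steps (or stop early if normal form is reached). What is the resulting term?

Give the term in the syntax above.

Answer: (((t (\g.(\h.((w h) (g h))))) s) (\d.(\e.((d e) e))))

Derivation:
Step 0: ((((((\b.(\c.b)) t) v) ((\f.(\g.(\h.((f h) (g h))))) w)) s) (\d.(\e.((d e) e))))
Step 1: (((((\c.t) v) ((\f.(\g.(\h.((f h) (g h))))) w)) s) (\d.(\e.((d e) e))))
Step 2: (((t ((\f.(\g.(\h.((f h) (g h))))) w)) s) (\d.(\e.((d e) e))))
Step 3: (((t (\g.(\h.((w h) (g h))))) s) (\d.(\e.((d e) e))))
Step 4: (normal form reached)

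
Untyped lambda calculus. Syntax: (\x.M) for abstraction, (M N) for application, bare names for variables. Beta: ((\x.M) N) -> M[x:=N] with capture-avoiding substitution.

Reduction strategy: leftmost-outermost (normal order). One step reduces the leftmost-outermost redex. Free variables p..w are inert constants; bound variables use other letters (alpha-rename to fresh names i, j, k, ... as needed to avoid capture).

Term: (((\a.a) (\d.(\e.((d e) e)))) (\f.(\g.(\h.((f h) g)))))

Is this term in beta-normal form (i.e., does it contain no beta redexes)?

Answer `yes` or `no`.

Term: (((\a.a) (\d.(\e.((d e) e)))) (\f.(\g.(\h.((f h) g)))))
Found 1 beta redex(es).

Answer: no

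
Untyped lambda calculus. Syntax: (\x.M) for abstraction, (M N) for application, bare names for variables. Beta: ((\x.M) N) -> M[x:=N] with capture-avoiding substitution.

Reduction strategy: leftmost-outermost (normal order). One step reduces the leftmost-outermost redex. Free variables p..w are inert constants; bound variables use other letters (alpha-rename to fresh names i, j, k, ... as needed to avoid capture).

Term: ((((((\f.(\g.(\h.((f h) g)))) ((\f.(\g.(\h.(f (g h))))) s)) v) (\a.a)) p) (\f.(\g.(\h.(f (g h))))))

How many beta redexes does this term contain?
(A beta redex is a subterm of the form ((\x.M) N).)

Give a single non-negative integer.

Term: ((((((\f.(\g.(\h.((f h) g)))) ((\f.(\g.(\h.(f (g h))))) s)) v) (\a.a)) p) (\f.(\g.(\h.(f (g h))))))
  Redex: ((\f.(\g.(\h.((f h) g)))) ((\f.(\g.(\h.(f (g h))))) s))
  Redex: ((\f.(\g.(\h.(f (g h))))) s)
Total redexes: 2

Answer: 2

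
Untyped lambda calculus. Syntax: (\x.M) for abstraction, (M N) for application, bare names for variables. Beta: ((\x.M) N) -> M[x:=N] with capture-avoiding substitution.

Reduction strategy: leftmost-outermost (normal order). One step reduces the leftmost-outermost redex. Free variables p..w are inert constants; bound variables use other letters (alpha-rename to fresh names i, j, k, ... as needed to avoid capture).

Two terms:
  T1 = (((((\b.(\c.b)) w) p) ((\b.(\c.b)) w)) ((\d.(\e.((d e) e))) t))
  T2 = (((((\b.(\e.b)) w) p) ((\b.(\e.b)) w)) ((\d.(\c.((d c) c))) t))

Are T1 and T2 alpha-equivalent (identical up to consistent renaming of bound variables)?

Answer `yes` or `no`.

Answer: yes

Derivation:
Term 1: (((((\b.(\c.b)) w) p) ((\b.(\c.b)) w)) ((\d.(\e.((d e) e))) t))
Term 2: (((((\b.(\e.b)) w) p) ((\b.(\e.b)) w)) ((\d.(\c.((d c) c))) t))
Alpha-equivalence: compare structure up to binder renaming.
Result: True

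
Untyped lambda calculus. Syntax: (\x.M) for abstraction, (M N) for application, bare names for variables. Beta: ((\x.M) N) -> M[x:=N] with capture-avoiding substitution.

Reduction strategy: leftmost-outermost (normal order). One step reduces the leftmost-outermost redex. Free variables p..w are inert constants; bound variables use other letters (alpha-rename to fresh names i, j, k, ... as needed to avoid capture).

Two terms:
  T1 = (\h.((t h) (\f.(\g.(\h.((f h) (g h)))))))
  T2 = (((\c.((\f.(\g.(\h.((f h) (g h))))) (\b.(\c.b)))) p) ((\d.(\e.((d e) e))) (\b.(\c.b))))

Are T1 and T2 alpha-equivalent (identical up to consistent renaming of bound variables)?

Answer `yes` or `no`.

Term 1: (\h.((t h) (\f.(\g.(\h.((f h) (g h)))))))
Term 2: (((\c.((\f.(\g.(\h.((f h) (g h))))) (\b.(\c.b)))) p) ((\d.(\e.((d e) e))) (\b.(\c.b))))
Alpha-equivalence: compare structure up to binder renaming.
Result: False

Answer: no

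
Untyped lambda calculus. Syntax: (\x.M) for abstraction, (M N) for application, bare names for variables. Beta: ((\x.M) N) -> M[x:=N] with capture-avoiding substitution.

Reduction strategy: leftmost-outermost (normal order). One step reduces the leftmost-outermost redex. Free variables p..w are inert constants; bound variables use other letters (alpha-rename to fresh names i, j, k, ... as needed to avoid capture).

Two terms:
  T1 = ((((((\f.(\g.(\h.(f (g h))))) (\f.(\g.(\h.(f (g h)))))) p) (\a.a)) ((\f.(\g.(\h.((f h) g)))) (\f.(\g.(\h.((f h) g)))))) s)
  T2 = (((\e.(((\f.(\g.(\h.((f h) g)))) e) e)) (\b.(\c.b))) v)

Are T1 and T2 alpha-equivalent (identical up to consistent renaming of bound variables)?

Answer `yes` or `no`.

Answer: no

Derivation:
Term 1: ((((((\f.(\g.(\h.(f (g h))))) (\f.(\g.(\h.(f (g h)))))) p) (\a.a)) ((\f.(\g.(\h.((f h) g)))) (\f.(\g.(\h.((f h) g)))))) s)
Term 2: (((\e.(((\f.(\g.(\h.((f h) g)))) e) e)) (\b.(\c.b))) v)
Alpha-equivalence: compare structure up to binder renaming.
Result: False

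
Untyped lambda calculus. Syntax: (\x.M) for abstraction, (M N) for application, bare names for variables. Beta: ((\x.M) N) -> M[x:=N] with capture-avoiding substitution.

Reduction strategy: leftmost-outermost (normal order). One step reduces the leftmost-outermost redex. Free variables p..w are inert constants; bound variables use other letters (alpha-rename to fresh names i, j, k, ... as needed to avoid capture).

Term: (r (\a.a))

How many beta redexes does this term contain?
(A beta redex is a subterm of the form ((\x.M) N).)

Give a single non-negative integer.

Term: (r (\a.a))
  (no redexes)
Total redexes: 0

Answer: 0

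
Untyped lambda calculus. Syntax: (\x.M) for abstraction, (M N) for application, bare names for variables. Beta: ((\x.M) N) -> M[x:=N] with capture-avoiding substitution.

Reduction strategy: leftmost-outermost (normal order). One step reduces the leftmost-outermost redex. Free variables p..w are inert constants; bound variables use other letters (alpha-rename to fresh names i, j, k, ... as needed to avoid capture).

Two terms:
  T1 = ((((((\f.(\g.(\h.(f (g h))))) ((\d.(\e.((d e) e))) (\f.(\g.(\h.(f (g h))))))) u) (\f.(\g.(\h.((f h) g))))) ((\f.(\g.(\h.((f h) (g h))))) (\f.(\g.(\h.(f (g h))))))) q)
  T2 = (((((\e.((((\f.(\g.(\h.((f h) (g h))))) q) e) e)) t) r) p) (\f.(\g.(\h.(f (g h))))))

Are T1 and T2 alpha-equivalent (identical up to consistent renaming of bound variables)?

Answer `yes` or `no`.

Term 1: ((((((\f.(\g.(\h.(f (g h))))) ((\d.(\e.((d e) e))) (\f.(\g.(\h.(f (g h))))))) u) (\f.(\g.(\h.((f h) g))))) ((\f.(\g.(\h.((f h) (g h))))) (\f.(\g.(\h.(f (g h))))))) q)
Term 2: (((((\e.((((\f.(\g.(\h.((f h) (g h))))) q) e) e)) t) r) p) (\f.(\g.(\h.(f (g h))))))
Alpha-equivalence: compare structure up to binder renaming.
Result: False

Answer: no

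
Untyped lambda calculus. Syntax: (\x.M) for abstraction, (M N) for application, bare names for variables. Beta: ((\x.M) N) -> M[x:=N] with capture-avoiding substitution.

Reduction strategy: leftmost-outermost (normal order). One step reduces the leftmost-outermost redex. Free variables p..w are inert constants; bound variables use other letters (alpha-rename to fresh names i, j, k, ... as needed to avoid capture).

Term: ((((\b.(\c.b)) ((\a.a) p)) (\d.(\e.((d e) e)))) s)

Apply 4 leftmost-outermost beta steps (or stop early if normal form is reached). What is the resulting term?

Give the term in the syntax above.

Step 0: ((((\b.(\c.b)) ((\a.a) p)) (\d.(\e.((d e) e)))) s)
Step 1: (((\c.((\a.a) p)) (\d.(\e.((d e) e)))) s)
Step 2: (((\a.a) p) s)
Step 3: (p s)
Step 4: (normal form reached)

Answer: (p s)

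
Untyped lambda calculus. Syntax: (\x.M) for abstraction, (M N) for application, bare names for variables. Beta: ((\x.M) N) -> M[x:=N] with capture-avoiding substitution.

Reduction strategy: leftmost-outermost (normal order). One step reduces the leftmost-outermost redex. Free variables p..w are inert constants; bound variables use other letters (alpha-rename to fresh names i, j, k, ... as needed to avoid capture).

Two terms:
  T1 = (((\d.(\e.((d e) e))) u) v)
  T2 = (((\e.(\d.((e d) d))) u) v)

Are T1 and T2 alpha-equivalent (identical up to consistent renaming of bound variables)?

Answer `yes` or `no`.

Answer: yes

Derivation:
Term 1: (((\d.(\e.((d e) e))) u) v)
Term 2: (((\e.(\d.((e d) d))) u) v)
Alpha-equivalence: compare structure up to binder renaming.
Result: True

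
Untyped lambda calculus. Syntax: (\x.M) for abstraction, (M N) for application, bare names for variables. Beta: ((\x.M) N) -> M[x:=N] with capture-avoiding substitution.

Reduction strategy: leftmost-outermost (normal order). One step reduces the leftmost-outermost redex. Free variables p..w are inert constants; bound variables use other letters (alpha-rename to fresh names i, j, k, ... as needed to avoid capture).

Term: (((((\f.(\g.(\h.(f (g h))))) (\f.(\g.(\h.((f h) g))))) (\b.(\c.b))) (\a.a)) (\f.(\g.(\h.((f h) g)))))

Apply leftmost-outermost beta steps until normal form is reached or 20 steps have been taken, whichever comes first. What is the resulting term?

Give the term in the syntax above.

Step 0: (((((\f.(\g.(\h.(f (g h))))) (\f.(\g.(\h.((f h) g))))) (\b.(\c.b))) (\a.a)) (\f.(\g.(\h.((f h) g)))))
Step 1: ((((\g.(\h.((\f.(\g.(\h.((f h) g)))) (g h)))) (\b.(\c.b))) (\a.a)) (\f.(\g.(\h.((f h) g)))))
Step 2: (((\h.((\f.(\g.(\h.((f h) g)))) ((\b.(\c.b)) h))) (\a.a)) (\f.(\g.(\h.((f h) g)))))
Step 3: (((\f.(\g.(\h.((f h) g)))) ((\b.(\c.b)) (\a.a))) (\f.(\g.(\h.((f h) g)))))
Step 4: ((\g.(\h.((((\b.(\c.b)) (\a.a)) h) g))) (\f.(\g.(\h.((f h) g)))))
Step 5: (\h.((((\b.(\c.b)) (\a.a)) h) (\f.(\g.(\h.((f h) g))))))
Step 6: (\h.(((\c.(\a.a)) h) (\f.(\g.(\h.((f h) g))))))
Step 7: (\h.((\a.a) (\f.(\g.(\h.((f h) g))))))
Step 8: (\h.(\f.(\g.(\h.((f h) g)))))

Answer: (\h.(\f.(\g.(\h.((f h) g)))))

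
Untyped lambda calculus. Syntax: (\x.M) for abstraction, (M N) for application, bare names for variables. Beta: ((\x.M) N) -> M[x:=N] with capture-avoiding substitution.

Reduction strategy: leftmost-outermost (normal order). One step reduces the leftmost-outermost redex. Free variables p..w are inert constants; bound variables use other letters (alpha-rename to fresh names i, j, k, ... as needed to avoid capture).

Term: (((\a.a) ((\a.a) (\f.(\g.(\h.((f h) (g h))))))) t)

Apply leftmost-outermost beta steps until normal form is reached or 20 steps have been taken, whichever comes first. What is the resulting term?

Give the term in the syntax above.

Step 0: (((\a.a) ((\a.a) (\f.(\g.(\h.((f h) (g h))))))) t)
Step 1: (((\a.a) (\f.(\g.(\h.((f h) (g h)))))) t)
Step 2: ((\f.(\g.(\h.((f h) (g h))))) t)
Step 3: (\g.(\h.((t h) (g h))))

Answer: (\g.(\h.((t h) (g h))))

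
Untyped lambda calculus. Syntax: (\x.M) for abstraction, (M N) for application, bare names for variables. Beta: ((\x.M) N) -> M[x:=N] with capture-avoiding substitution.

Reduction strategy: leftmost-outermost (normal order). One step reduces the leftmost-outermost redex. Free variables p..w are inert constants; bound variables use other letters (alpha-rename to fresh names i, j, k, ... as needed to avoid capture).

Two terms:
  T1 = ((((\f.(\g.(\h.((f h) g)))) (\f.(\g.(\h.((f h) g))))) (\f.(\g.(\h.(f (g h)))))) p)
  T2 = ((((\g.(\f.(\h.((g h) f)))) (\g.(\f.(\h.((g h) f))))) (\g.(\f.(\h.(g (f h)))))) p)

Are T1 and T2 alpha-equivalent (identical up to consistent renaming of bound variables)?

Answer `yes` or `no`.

Term 1: ((((\f.(\g.(\h.((f h) g)))) (\f.(\g.(\h.((f h) g))))) (\f.(\g.(\h.(f (g h)))))) p)
Term 2: ((((\g.(\f.(\h.((g h) f)))) (\g.(\f.(\h.((g h) f))))) (\g.(\f.(\h.(g (f h)))))) p)
Alpha-equivalence: compare structure up to binder renaming.
Result: True

Answer: yes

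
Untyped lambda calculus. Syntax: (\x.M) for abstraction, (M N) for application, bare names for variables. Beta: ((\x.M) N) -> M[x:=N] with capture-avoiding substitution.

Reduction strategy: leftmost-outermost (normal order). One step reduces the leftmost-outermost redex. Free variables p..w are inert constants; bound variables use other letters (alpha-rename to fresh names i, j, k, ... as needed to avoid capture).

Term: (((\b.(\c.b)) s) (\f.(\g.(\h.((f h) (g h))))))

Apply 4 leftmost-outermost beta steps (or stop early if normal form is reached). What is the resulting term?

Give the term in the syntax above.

Answer: s

Derivation:
Step 0: (((\b.(\c.b)) s) (\f.(\g.(\h.((f h) (g h))))))
Step 1: ((\c.s) (\f.(\g.(\h.((f h) (g h))))))
Step 2: s
Step 3: (normal form reached)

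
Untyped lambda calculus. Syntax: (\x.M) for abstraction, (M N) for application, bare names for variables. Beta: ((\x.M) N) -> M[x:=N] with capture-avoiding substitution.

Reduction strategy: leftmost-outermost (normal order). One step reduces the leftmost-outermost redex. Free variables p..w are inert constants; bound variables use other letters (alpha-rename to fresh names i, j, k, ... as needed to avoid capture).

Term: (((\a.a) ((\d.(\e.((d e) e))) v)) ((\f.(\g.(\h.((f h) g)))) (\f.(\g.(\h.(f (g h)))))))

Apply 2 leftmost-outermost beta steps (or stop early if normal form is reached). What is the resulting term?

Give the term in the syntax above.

Answer: ((\e.((v e) e)) ((\f.(\g.(\h.((f h) g)))) (\f.(\g.(\h.(f (g h)))))))

Derivation:
Step 0: (((\a.a) ((\d.(\e.((d e) e))) v)) ((\f.(\g.(\h.((f h) g)))) (\f.(\g.(\h.(f (g h)))))))
Step 1: (((\d.(\e.((d e) e))) v) ((\f.(\g.(\h.((f h) g)))) (\f.(\g.(\h.(f (g h)))))))
Step 2: ((\e.((v e) e)) ((\f.(\g.(\h.((f h) g)))) (\f.(\g.(\h.(f (g h)))))))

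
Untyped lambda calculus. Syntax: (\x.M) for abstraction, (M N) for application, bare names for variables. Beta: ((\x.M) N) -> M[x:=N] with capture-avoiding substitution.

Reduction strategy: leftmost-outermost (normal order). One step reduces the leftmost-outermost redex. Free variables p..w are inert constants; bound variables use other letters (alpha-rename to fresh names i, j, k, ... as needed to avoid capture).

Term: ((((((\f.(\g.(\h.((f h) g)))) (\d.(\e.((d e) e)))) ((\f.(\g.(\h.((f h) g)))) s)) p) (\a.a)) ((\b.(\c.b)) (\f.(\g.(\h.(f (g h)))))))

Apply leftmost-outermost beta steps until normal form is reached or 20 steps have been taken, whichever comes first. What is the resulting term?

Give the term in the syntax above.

Answer: ((((p (\g.(\h.((s h) g)))) (\g.(\h.((s h) g)))) (\a.a)) (\c.(\f.(\g.(\h.(f (g h)))))))

Derivation:
Step 0: ((((((\f.(\g.(\h.((f h) g)))) (\d.(\e.((d e) e)))) ((\f.(\g.(\h.((f h) g)))) s)) p) (\a.a)) ((\b.(\c.b)) (\f.(\g.(\h.(f (g h)))))))
Step 1: (((((\g.(\h.(((\d.(\e.((d e) e))) h) g))) ((\f.(\g.(\h.((f h) g)))) s)) p) (\a.a)) ((\b.(\c.b)) (\f.(\g.(\h.(f (g h)))))))
Step 2: ((((\h.(((\d.(\e.((d e) e))) h) ((\f.(\g.(\h.((f h) g)))) s))) p) (\a.a)) ((\b.(\c.b)) (\f.(\g.(\h.(f (g h)))))))
Step 3: (((((\d.(\e.((d e) e))) p) ((\f.(\g.(\h.((f h) g)))) s)) (\a.a)) ((\b.(\c.b)) (\f.(\g.(\h.(f (g h)))))))
Step 4: ((((\e.((p e) e)) ((\f.(\g.(\h.((f h) g)))) s)) (\a.a)) ((\b.(\c.b)) (\f.(\g.(\h.(f (g h)))))))
Step 5: ((((p ((\f.(\g.(\h.((f h) g)))) s)) ((\f.(\g.(\h.((f h) g)))) s)) (\a.a)) ((\b.(\c.b)) (\f.(\g.(\h.(f (g h)))))))
Step 6: ((((p (\g.(\h.((s h) g)))) ((\f.(\g.(\h.((f h) g)))) s)) (\a.a)) ((\b.(\c.b)) (\f.(\g.(\h.(f (g h)))))))
Step 7: ((((p (\g.(\h.((s h) g)))) (\g.(\h.((s h) g)))) (\a.a)) ((\b.(\c.b)) (\f.(\g.(\h.(f (g h)))))))
Step 8: ((((p (\g.(\h.((s h) g)))) (\g.(\h.((s h) g)))) (\a.a)) (\c.(\f.(\g.(\h.(f (g h)))))))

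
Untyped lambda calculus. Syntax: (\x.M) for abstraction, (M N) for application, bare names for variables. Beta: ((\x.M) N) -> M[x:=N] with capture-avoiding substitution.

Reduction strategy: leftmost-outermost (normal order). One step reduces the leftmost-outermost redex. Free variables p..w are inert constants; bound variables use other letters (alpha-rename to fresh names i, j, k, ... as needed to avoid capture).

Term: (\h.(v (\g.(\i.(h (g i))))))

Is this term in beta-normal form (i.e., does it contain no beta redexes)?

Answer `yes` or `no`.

Term: (\h.(v (\g.(\i.(h (g i))))))
No beta redexes found.

Answer: yes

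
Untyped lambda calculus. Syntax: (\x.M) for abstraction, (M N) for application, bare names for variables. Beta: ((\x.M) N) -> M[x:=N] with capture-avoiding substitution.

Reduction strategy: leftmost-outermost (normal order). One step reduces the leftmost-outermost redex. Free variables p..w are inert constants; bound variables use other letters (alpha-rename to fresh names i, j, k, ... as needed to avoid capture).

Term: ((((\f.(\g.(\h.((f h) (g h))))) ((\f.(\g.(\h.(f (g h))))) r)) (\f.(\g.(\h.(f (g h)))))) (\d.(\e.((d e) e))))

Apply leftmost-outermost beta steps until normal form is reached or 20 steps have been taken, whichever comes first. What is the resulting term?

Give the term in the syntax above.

Answer: (r (\e.(\i.(((e e) i) i))))

Derivation:
Step 0: ((((\f.(\g.(\h.((f h) (g h))))) ((\f.(\g.(\h.(f (g h))))) r)) (\f.(\g.(\h.(f (g h)))))) (\d.(\e.((d e) e))))
Step 1: (((\g.(\h.((((\f.(\g.(\h.(f (g h))))) r) h) (g h)))) (\f.(\g.(\h.(f (g h)))))) (\d.(\e.((d e) e))))
Step 2: ((\h.((((\f.(\g.(\h.(f (g h))))) r) h) ((\f.(\g.(\h.(f (g h))))) h))) (\d.(\e.((d e) e))))
Step 3: ((((\f.(\g.(\h.(f (g h))))) r) (\d.(\e.((d e) e)))) ((\f.(\g.(\h.(f (g h))))) (\d.(\e.((d e) e)))))
Step 4: (((\g.(\h.(r (g h)))) (\d.(\e.((d e) e)))) ((\f.(\g.(\h.(f (g h))))) (\d.(\e.((d e) e)))))
Step 5: ((\h.(r ((\d.(\e.((d e) e))) h))) ((\f.(\g.(\h.(f (g h))))) (\d.(\e.((d e) e)))))
Step 6: (r ((\d.(\e.((d e) e))) ((\f.(\g.(\h.(f (g h))))) (\d.(\e.((d e) e))))))
Step 7: (r (\e.((((\f.(\g.(\h.(f (g h))))) (\d.(\e.((d e) e)))) e) e)))
Step 8: (r (\e.(((\g.(\h.((\d.(\e.((d e) e))) (g h)))) e) e)))
Step 9: (r (\e.((\h.((\d.(\e.((d e) e))) (e h))) e)))
Step 10: (r (\e.((\d.(\e.((d e) e))) (e e))))
Step 11: (r (\e.(\i.(((e e) i) i))))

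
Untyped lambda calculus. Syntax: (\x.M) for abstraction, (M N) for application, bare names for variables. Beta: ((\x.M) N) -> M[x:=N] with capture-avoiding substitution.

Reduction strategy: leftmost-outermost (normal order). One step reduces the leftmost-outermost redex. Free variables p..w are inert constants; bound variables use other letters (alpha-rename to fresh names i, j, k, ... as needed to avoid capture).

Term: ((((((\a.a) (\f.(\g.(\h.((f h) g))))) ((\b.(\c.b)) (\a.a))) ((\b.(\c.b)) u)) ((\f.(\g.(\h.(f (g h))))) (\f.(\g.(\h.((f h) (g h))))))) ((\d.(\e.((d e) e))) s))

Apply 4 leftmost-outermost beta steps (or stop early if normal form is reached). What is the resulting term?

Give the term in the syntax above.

Step 0: ((((((\a.a) (\f.(\g.(\h.((f h) g))))) ((\b.(\c.b)) (\a.a))) ((\b.(\c.b)) u)) ((\f.(\g.(\h.(f (g h))))) (\f.(\g.(\h.((f h) (g h))))))) ((\d.(\e.((d e) e))) s))
Step 1: (((((\f.(\g.(\h.((f h) g)))) ((\b.(\c.b)) (\a.a))) ((\b.(\c.b)) u)) ((\f.(\g.(\h.(f (g h))))) (\f.(\g.(\h.((f h) (g h))))))) ((\d.(\e.((d e) e))) s))
Step 2: ((((\g.(\h.((((\b.(\c.b)) (\a.a)) h) g))) ((\b.(\c.b)) u)) ((\f.(\g.(\h.(f (g h))))) (\f.(\g.(\h.((f h) (g h))))))) ((\d.(\e.((d e) e))) s))
Step 3: (((\h.((((\b.(\c.b)) (\a.a)) h) ((\b.(\c.b)) u))) ((\f.(\g.(\h.(f (g h))))) (\f.(\g.(\h.((f h) (g h))))))) ((\d.(\e.((d e) e))) s))
Step 4: (((((\b.(\c.b)) (\a.a)) ((\f.(\g.(\h.(f (g h))))) (\f.(\g.(\h.((f h) (g h))))))) ((\b.(\c.b)) u)) ((\d.(\e.((d e) e))) s))

Answer: (((((\b.(\c.b)) (\a.a)) ((\f.(\g.(\h.(f (g h))))) (\f.(\g.(\h.((f h) (g h))))))) ((\b.(\c.b)) u)) ((\d.(\e.((d e) e))) s))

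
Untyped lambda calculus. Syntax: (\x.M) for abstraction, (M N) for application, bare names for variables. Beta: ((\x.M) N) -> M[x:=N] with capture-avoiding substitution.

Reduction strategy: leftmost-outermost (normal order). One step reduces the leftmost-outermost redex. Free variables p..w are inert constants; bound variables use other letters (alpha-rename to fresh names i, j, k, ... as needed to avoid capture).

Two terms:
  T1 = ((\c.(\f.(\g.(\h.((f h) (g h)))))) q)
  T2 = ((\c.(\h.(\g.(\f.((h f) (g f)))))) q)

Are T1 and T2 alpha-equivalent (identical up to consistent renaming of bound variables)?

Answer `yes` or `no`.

Answer: yes

Derivation:
Term 1: ((\c.(\f.(\g.(\h.((f h) (g h)))))) q)
Term 2: ((\c.(\h.(\g.(\f.((h f) (g f)))))) q)
Alpha-equivalence: compare structure up to binder renaming.
Result: True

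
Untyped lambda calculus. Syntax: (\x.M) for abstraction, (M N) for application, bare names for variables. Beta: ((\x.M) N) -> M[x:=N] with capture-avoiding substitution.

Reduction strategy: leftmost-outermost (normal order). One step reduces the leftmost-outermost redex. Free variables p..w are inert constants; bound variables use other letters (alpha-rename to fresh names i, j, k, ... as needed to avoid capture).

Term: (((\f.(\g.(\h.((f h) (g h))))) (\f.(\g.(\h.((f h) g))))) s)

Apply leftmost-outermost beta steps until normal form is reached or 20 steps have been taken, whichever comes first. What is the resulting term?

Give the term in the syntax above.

Step 0: (((\f.(\g.(\h.((f h) (g h))))) (\f.(\g.(\h.((f h) g))))) s)
Step 1: ((\g.(\h.(((\f.(\g.(\h.((f h) g)))) h) (g h)))) s)
Step 2: (\h.(((\f.(\g.(\h.((f h) g)))) h) (s h)))
Step 3: (\h.((\g.(\i.((h i) g))) (s h)))
Step 4: (\h.(\i.((h i) (s h))))

Answer: (\h.(\i.((h i) (s h))))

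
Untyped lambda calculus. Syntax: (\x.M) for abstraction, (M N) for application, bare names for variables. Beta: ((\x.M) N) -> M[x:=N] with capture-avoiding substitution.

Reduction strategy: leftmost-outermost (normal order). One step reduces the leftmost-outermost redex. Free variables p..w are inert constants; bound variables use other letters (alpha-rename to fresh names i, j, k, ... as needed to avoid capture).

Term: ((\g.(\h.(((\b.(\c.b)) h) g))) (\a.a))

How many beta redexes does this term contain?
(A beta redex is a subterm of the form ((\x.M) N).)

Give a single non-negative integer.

Term: ((\g.(\h.(((\b.(\c.b)) h) g))) (\a.a))
  Redex: ((\g.(\h.(((\b.(\c.b)) h) g))) (\a.a))
  Redex: ((\b.(\c.b)) h)
Total redexes: 2

Answer: 2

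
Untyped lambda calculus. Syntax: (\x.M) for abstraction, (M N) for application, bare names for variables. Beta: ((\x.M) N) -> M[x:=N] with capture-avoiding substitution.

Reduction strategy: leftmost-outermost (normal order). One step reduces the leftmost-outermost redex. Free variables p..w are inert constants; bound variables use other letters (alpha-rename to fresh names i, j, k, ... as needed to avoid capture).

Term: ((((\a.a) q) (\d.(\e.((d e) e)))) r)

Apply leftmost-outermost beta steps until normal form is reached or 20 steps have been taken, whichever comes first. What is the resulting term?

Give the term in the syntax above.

Step 0: ((((\a.a) q) (\d.(\e.((d e) e)))) r)
Step 1: ((q (\d.(\e.((d e) e)))) r)

Answer: ((q (\d.(\e.((d e) e)))) r)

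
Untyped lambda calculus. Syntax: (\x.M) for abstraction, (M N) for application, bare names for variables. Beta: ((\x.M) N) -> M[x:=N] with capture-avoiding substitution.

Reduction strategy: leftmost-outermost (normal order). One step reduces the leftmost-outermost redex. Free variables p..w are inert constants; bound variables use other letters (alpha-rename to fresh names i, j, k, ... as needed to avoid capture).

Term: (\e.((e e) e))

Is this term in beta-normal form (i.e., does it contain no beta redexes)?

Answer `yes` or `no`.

Term: (\e.((e e) e))
No beta redexes found.

Answer: yes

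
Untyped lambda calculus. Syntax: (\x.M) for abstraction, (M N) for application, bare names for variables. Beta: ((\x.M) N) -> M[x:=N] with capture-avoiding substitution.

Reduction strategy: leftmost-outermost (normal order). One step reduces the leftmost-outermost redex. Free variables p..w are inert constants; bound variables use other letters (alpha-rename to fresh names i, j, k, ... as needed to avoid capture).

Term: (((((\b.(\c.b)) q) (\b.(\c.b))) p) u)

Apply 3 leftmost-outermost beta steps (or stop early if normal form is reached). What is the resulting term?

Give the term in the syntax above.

Answer: ((q p) u)

Derivation:
Step 0: (((((\b.(\c.b)) q) (\b.(\c.b))) p) u)
Step 1: ((((\c.q) (\b.(\c.b))) p) u)
Step 2: ((q p) u)
Step 3: (normal form reached)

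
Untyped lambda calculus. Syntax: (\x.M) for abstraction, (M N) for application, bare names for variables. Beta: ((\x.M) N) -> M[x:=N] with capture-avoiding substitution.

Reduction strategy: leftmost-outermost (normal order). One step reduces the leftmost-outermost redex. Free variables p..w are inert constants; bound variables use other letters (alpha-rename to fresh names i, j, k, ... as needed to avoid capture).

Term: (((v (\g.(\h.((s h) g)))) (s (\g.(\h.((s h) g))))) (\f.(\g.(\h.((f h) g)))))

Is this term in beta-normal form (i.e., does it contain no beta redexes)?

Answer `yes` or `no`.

Term: (((v (\g.(\h.((s h) g)))) (s (\g.(\h.((s h) g))))) (\f.(\g.(\h.((f h) g)))))
No beta redexes found.

Answer: yes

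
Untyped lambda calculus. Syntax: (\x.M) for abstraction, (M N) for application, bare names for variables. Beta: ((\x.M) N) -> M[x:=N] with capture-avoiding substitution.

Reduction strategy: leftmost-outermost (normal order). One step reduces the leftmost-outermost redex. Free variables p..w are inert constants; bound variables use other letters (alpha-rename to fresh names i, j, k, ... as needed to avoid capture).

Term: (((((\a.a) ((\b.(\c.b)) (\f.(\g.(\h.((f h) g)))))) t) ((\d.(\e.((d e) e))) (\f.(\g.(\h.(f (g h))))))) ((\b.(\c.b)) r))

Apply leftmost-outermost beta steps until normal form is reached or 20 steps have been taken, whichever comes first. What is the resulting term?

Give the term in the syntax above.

Step 0: (((((\a.a) ((\b.(\c.b)) (\f.(\g.(\h.((f h) g)))))) t) ((\d.(\e.((d e) e))) (\f.(\g.(\h.(f (g h))))))) ((\b.(\c.b)) r))
Step 1: (((((\b.(\c.b)) (\f.(\g.(\h.((f h) g))))) t) ((\d.(\e.((d e) e))) (\f.(\g.(\h.(f (g h))))))) ((\b.(\c.b)) r))
Step 2: ((((\c.(\f.(\g.(\h.((f h) g))))) t) ((\d.(\e.((d e) e))) (\f.(\g.(\h.(f (g h))))))) ((\b.(\c.b)) r))
Step 3: (((\f.(\g.(\h.((f h) g)))) ((\d.(\e.((d e) e))) (\f.(\g.(\h.(f (g h))))))) ((\b.(\c.b)) r))
Step 4: ((\g.(\h.((((\d.(\e.((d e) e))) (\f.(\g.(\h.(f (g h)))))) h) g))) ((\b.(\c.b)) r))
Step 5: (\h.((((\d.(\e.((d e) e))) (\f.(\g.(\h.(f (g h)))))) h) ((\b.(\c.b)) r)))
Step 6: (\h.(((\e.(((\f.(\g.(\h.(f (g h))))) e) e)) h) ((\b.(\c.b)) r)))
Step 7: (\h.((((\f.(\g.(\h.(f (g h))))) h) h) ((\b.(\c.b)) r)))
Step 8: (\h.(((\g.(\i.(h (g i)))) h) ((\b.(\c.b)) r)))
Step 9: (\h.((\i.(h (h i))) ((\b.(\c.b)) r)))
Step 10: (\h.(h (h ((\b.(\c.b)) r))))
Step 11: (\h.(h (h (\c.r))))

Answer: (\h.(h (h (\c.r))))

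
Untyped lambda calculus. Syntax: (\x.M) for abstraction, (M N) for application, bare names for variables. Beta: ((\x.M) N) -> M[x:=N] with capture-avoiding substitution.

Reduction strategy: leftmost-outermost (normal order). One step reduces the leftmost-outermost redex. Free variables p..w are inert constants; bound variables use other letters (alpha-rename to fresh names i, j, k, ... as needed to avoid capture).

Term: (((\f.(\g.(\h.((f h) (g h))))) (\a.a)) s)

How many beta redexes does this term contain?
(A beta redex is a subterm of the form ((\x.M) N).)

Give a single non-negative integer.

Term: (((\f.(\g.(\h.((f h) (g h))))) (\a.a)) s)
  Redex: ((\f.(\g.(\h.((f h) (g h))))) (\a.a))
Total redexes: 1

Answer: 1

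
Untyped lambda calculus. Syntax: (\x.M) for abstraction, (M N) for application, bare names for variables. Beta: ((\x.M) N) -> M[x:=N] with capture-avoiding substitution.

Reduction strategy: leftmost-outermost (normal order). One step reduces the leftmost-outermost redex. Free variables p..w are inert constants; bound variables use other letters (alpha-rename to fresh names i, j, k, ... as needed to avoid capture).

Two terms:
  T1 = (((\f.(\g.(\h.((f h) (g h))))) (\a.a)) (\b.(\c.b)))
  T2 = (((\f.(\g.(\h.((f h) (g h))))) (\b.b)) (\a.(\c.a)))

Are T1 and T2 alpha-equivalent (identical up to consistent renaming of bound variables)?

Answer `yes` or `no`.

Term 1: (((\f.(\g.(\h.((f h) (g h))))) (\a.a)) (\b.(\c.b)))
Term 2: (((\f.(\g.(\h.((f h) (g h))))) (\b.b)) (\a.(\c.a)))
Alpha-equivalence: compare structure up to binder renaming.
Result: True

Answer: yes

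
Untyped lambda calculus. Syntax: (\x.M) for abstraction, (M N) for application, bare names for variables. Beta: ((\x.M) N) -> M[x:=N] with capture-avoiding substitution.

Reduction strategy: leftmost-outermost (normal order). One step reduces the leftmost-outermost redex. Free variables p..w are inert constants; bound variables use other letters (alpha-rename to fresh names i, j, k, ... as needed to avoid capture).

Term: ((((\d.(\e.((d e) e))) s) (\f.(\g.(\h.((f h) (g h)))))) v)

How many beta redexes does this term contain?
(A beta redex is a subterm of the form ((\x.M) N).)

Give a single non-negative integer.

Term: ((((\d.(\e.((d e) e))) s) (\f.(\g.(\h.((f h) (g h)))))) v)
  Redex: ((\d.(\e.((d e) e))) s)
Total redexes: 1

Answer: 1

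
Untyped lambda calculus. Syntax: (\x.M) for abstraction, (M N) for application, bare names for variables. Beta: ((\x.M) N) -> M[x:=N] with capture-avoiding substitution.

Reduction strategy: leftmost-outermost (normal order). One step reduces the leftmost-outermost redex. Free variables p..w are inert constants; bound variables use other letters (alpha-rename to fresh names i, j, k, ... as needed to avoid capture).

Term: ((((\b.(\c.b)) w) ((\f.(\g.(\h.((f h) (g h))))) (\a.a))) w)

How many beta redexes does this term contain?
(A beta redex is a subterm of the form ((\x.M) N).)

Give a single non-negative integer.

Term: ((((\b.(\c.b)) w) ((\f.(\g.(\h.((f h) (g h))))) (\a.a))) w)
  Redex: ((\b.(\c.b)) w)
  Redex: ((\f.(\g.(\h.((f h) (g h))))) (\a.a))
Total redexes: 2

Answer: 2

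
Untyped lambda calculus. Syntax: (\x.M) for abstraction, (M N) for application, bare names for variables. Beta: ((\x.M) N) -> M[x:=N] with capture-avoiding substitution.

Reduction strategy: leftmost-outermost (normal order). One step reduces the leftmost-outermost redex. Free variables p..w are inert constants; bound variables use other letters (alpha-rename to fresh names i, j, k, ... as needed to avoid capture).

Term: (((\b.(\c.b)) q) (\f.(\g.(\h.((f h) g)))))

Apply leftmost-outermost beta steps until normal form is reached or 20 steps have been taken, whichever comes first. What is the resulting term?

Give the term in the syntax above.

Step 0: (((\b.(\c.b)) q) (\f.(\g.(\h.((f h) g)))))
Step 1: ((\c.q) (\f.(\g.(\h.((f h) g)))))
Step 2: q

Answer: q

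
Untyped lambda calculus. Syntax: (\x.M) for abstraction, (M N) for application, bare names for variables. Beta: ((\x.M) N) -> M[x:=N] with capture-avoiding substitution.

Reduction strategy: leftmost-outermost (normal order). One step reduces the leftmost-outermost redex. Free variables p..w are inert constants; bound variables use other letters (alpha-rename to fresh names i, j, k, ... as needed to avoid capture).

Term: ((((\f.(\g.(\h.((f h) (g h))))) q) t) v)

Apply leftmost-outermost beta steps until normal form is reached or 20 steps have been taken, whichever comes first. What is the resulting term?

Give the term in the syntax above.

Answer: ((q v) (t v))

Derivation:
Step 0: ((((\f.(\g.(\h.((f h) (g h))))) q) t) v)
Step 1: (((\g.(\h.((q h) (g h)))) t) v)
Step 2: ((\h.((q h) (t h))) v)
Step 3: ((q v) (t v))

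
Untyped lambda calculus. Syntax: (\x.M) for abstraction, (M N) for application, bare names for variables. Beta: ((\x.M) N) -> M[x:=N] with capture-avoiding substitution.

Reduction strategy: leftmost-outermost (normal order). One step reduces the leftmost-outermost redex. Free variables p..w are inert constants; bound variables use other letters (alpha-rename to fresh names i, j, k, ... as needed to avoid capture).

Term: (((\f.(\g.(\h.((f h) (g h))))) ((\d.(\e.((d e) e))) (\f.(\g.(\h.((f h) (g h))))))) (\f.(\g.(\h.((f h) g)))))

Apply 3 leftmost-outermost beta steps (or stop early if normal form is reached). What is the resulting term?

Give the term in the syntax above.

Step 0: (((\f.(\g.(\h.((f h) (g h))))) ((\d.(\e.((d e) e))) (\f.(\g.(\h.((f h) (g h))))))) (\f.(\g.(\h.((f h) g)))))
Step 1: ((\g.(\h.((((\d.(\e.((d e) e))) (\f.(\g.(\h.((f h) (g h)))))) h) (g h)))) (\f.(\g.(\h.((f h) g)))))
Step 2: (\h.((((\d.(\e.((d e) e))) (\f.(\g.(\h.((f h) (g h)))))) h) ((\f.(\g.(\h.((f h) g)))) h)))
Step 3: (\h.(((\e.(((\f.(\g.(\h.((f h) (g h))))) e) e)) h) ((\f.(\g.(\h.((f h) g)))) h)))

Answer: (\h.(((\e.(((\f.(\g.(\h.((f h) (g h))))) e) e)) h) ((\f.(\g.(\h.((f h) g)))) h)))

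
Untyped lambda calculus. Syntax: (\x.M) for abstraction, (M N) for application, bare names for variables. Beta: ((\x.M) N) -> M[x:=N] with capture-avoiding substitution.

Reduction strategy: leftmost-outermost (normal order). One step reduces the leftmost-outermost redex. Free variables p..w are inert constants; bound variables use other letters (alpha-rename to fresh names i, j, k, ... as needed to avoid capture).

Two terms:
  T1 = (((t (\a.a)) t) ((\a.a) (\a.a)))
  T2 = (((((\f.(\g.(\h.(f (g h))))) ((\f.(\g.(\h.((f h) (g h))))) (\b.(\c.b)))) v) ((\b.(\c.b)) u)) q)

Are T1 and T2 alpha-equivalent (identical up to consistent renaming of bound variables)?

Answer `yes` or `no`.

Term 1: (((t (\a.a)) t) ((\a.a) (\a.a)))
Term 2: (((((\f.(\g.(\h.(f (g h))))) ((\f.(\g.(\h.((f h) (g h))))) (\b.(\c.b)))) v) ((\b.(\c.b)) u)) q)
Alpha-equivalence: compare structure up to binder renaming.
Result: False

Answer: no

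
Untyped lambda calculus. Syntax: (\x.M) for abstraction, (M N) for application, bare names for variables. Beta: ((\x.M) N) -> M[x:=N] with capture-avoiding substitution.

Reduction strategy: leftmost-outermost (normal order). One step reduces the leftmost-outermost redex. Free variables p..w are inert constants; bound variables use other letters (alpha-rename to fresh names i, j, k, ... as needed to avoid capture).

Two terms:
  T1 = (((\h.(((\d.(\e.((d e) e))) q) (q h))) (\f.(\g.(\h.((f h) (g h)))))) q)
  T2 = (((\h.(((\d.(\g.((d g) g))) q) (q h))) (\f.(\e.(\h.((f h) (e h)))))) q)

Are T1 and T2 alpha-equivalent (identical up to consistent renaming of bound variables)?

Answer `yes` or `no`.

Answer: yes

Derivation:
Term 1: (((\h.(((\d.(\e.((d e) e))) q) (q h))) (\f.(\g.(\h.((f h) (g h)))))) q)
Term 2: (((\h.(((\d.(\g.((d g) g))) q) (q h))) (\f.(\e.(\h.((f h) (e h)))))) q)
Alpha-equivalence: compare structure up to binder renaming.
Result: True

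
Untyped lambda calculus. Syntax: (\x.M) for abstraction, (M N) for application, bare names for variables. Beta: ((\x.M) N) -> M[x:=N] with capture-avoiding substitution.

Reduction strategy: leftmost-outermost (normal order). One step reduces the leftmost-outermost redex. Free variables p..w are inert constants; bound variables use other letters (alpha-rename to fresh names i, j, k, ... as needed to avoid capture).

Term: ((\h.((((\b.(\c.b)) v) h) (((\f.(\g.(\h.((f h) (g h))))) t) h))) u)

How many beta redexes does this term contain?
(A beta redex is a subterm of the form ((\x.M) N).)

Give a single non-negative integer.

Term: ((\h.((((\b.(\c.b)) v) h) (((\f.(\g.(\h.((f h) (g h))))) t) h))) u)
  Redex: ((\h.((((\b.(\c.b)) v) h) (((\f.(\g.(\h.((f h) (g h))))) t) h))) u)
  Redex: ((\b.(\c.b)) v)
  Redex: ((\f.(\g.(\h.((f h) (g h))))) t)
Total redexes: 3

Answer: 3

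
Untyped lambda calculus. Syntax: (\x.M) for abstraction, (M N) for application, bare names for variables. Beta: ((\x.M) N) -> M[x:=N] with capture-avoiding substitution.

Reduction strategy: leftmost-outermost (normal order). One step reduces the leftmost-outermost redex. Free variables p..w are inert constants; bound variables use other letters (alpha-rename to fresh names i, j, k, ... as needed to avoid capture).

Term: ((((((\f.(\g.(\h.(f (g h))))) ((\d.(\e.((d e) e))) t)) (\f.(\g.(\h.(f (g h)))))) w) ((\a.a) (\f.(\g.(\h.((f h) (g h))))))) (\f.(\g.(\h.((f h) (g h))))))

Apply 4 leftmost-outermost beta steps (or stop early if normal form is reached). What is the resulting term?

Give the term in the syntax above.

Answer: ((((\e.((t e) e)) ((\f.(\g.(\h.(f (g h))))) w)) ((\a.a) (\f.(\g.(\h.((f h) (g h))))))) (\f.(\g.(\h.((f h) (g h))))))

Derivation:
Step 0: ((((((\f.(\g.(\h.(f (g h))))) ((\d.(\e.((d e) e))) t)) (\f.(\g.(\h.(f (g h)))))) w) ((\a.a) (\f.(\g.(\h.((f h) (g h))))))) (\f.(\g.(\h.((f h) (g h))))))
Step 1: (((((\g.(\h.(((\d.(\e.((d e) e))) t) (g h)))) (\f.(\g.(\h.(f (g h)))))) w) ((\a.a) (\f.(\g.(\h.((f h) (g h))))))) (\f.(\g.(\h.((f h) (g h))))))
Step 2: ((((\h.(((\d.(\e.((d e) e))) t) ((\f.(\g.(\h.(f (g h))))) h))) w) ((\a.a) (\f.(\g.(\h.((f h) (g h))))))) (\f.(\g.(\h.((f h) (g h))))))
Step 3: (((((\d.(\e.((d e) e))) t) ((\f.(\g.(\h.(f (g h))))) w)) ((\a.a) (\f.(\g.(\h.((f h) (g h))))))) (\f.(\g.(\h.((f h) (g h))))))
Step 4: ((((\e.((t e) e)) ((\f.(\g.(\h.(f (g h))))) w)) ((\a.a) (\f.(\g.(\h.((f h) (g h))))))) (\f.(\g.(\h.((f h) (g h))))))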